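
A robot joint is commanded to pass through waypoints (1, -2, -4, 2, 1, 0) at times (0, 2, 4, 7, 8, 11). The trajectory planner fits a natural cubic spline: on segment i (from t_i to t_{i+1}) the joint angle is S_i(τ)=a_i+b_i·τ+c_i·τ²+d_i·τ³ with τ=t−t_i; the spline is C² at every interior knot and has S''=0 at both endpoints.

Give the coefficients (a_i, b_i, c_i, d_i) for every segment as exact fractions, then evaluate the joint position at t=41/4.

  seg 0: a=1 b=-112/81 c=0 d=-19/648
  seg 1: a=-2 b=-281/162 c=-19/108 d=22/81
  seg 2: a=-4 b=133/162 c=157/108 d=-1031/2916
  seg 3: a=2 b=-1/324 c=-140/81 d=79/108
  seg 4: a=1 b=-205/162 c=151/324 d=-151/2916
S(41/4) = -179/2304

Δ: Δ0=-3/2, Δ1=-1, Δ2=2, Δ3=-1, Δ4=-1/3
row 1: diag=8, rhs=3; c'=1/4, d'=3/8
row 2: denom=10−2·1/4=19/2; d'=(18−2·3/8)/(19/2)=69/38
row 3: denom=8−3·6/19=134/19; d'=(-18−3·69/38)/(134/19)=-891/268
row 4: denom=8−1·19/134=1053/134; d'=(4−1·-891/268)/(1053/134)=151/162
back: M4=151/162
back: M3=-891/268−19/134·151/162=-280/81
back: M2=69/38−6/19·-280/81=157/54
back: M1=3/8−1/4·157/54=-19/54
M: M0=0, M1=-19/54, M2=157/54, M3=-280/81, M4=151/162, M5=0
seg 0: a=1, c=M0/2=0, d=(M1−M0)/(6·2)=-19/648, b=Δ0−h0·(2M0+M1)/6=-112/81
seg 1: a=-2, c=M1/2=-19/108, d=(M2−M1)/(6·2)=22/81, b=Δ1−h1·(2M1+M2)/6=-281/162
seg 2: a=-4, c=M2/2=157/108, d=(M3−M2)/(6·3)=-1031/2916, b=Δ2−h2·(2M2+M3)/6=133/162
seg 3: a=2, c=M3/2=-140/81, d=(M4−M3)/(6·1)=79/108, b=Δ3−h3·(2M3+M4)/6=-1/324
seg 4: a=1, c=M4/2=151/324, d=(M5−M4)/(6·3)=-151/2916, b=Δ4−h4·(2M4+M5)/6=-205/162
t_q=41/4 → seg 4, τ=9/4; S=1+-205/162·τ+151/324·τ²+-151/2916·τ³=-179/2304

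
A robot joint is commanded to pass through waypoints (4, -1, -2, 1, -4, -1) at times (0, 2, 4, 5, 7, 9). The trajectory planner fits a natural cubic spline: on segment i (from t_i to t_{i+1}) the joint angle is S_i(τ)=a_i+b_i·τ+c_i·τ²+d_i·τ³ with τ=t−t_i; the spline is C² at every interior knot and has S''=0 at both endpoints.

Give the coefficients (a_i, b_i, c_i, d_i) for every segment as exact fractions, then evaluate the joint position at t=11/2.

Δ: Δ0=-5/2, Δ1=-1/2, Δ2=3, Δ3=-5/2, Δ4=3/2
row 1: diag=8, rhs=12; c'=1/4, d'=3/2
row 2: denom=6−2·1/4=11/2; d'=(21−2·3/2)/(11/2)=36/11
row 3: denom=6−1·2/11=64/11; d'=(-33−1·36/11)/(64/11)=-399/64
row 4: denom=8−2·11/32=117/16; d'=(24−2·-399/64)/(117/16)=389/78
back: M4=389/78
back: M3=-399/64−11/32·389/78=-310/39
back: M2=36/11−2/11·-310/39=184/39
back: M1=3/2−1/4·184/39=25/78
M: M0=0, M1=25/78, M2=184/39, M3=-310/39, M4=389/78, M5=0
seg 0: a=4, c=M0/2=0, d=(M1−M0)/(6·2)=25/936, b=Δ0−h0·(2M0+M1)/6=-305/117
seg 1: a=-1, c=M1/2=25/156, d=(M2−M1)/(6·2)=343/936, b=Δ1−h1·(2M1+M2)/6=-535/234
seg 2: a=-2, c=M2/2=92/39, d=(M3−M2)/(6·1)=-19/9, b=Δ2−h2·(2M2+M3)/6=322/117
seg 3: a=1, c=M3/2=-155/39, d=(M4−M3)/(6·2)=1009/936, b=Δ3−h3·(2M3+M4)/6=133/117
seg 4: a=-4, c=M4/2=389/156, d=(M5−M4)/(6·2)=-389/936, b=Δ4−h4·(2M4+M5)/6=-427/234
t_q=11/2 → seg 3, τ=1/2; S=1+133/117·τ+-155/39·τ²+1009/936·τ³=1771/2496

  seg 0: a=4 b=-305/117 c=0 d=25/936
  seg 1: a=-1 b=-535/234 c=25/156 d=343/936
  seg 2: a=-2 b=322/117 c=92/39 d=-19/9
  seg 3: a=1 b=133/117 c=-155/39 d=1009/936
  seg 4: a=-4 b=-427/234 c=389/156 d=-389/936
S(11/2) = 1771/2496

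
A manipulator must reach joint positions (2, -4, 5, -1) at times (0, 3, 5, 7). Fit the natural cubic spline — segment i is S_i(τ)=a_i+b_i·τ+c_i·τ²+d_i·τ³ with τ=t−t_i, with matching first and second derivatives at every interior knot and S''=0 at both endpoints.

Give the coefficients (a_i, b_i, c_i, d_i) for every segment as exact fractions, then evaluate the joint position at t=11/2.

Δ: Δ0=-2, Δ1=9/2, Δ2=-3
row 1: diag=10, rhs=39; c'=1/5, d'=39/10
row 2: denom=8−2·1/5=38/5; d'=(-45−2·39/10)/(38/5)=-132/19
back: M2=-132/19
back: M1=39/10−1/5·-132/19=201/38
M: M0=0, M1=201/38, M2=-132/19, M3=0
seg 0: a=2, c=M0/2=0, d=(M1−M0)/(6·3)=67/228, b=Δ0−h0·(2M0+M1)/6=-353/76
seg 1: a=-4, c=M1/2=201/76, d=(M2−M1)/(6·2)=-155/152, b=Δ1−h1·(2M1+M2)/6=125/38
seg 2: a=5, c=M2/2=-66/19, d=(M3−M2)/(6·2)=11/19, b=Δ2−h2·(2M2+M3)/6=31/19
t_q=11/2 → seg 2, τ=1/2; S=5+31/19·τ+-66/19·τ²+11/19·τ³=763/152

  seg 0: a=2 b=-353/76 c=0 d=67/228
  seg 1: a=-4 b=125/38 c=201/76 d=-155/152
  seg 2: a=5 b=31/19 c=-66/19 d=11/19
S(11/2) = 763/152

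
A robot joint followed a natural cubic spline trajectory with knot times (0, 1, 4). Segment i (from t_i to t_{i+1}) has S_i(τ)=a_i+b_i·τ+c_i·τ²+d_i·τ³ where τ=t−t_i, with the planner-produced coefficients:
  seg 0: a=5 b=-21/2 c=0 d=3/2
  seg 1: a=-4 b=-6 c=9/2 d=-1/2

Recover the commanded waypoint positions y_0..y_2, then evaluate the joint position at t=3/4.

y_0=5 y_1=-4 y_2=5
S(3/4) = -287/128

y_0 = S_0(0) = a_0 = 5
y_1 = S_1(0) = a_1 = -4
y_2 = S_1(3) = 5
t_q=3/4 is in segment 0 (τ=3/4); S_0(τ)=-287/128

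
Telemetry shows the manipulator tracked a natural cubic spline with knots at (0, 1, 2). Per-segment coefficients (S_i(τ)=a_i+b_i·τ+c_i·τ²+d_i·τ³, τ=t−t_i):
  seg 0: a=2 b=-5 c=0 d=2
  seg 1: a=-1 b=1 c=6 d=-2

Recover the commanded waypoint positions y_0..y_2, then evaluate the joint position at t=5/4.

y_0 = S_0(0) = a_0 = 2
y_1 = S_1(0) = a_1 = -1
y_2 = S_1(1) = 4
t_q=5/4 is in segment 1 (τ=1/4); S_1(τ)=-13/32

y_0=2 y_1=-1 y_2=4
S(5/4) = -13/32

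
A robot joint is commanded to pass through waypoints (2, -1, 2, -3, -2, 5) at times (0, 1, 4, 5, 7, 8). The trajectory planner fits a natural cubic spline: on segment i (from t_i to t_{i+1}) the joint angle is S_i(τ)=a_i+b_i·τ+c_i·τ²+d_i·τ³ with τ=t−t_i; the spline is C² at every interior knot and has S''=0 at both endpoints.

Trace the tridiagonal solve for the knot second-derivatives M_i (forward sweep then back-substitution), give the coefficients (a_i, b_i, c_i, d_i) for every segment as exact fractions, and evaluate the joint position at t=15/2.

Δ: Δ0=-3, Δ1=1, Δ2=-5, Δ3=1/2, Δ4=7
row 1: diag=8, rhs=24; c'=3/8, d'=3
row 2: denom=8−3·3/8=55/8; d'=(-36−3·3)/(55/8)=-72/11
row 3: denom=6−1·8/55=322/55; d'=(33−1·-72/11)/(322/55)=2175/322
row 4: denom=6−2·55/161=856/161; d'=(39−2·2175/322)/(856/161)=513/107
back: M4=513/107
back: M3=2175/322−55/161·513/107=1095/214
back: M2=-72/11−8/55·1095/214=-780/107
back: M1=3−3/8·-780/107=1227/214
M: M0=0, M1=1227/214, M2=-780/107, M3=1095/214, M4=513/107, M5=0
seg 0: a=2, c=M0/2=0, d=(M1−M0)/(6·1)=409/428, b=Δ0−h0·(2M0+M1)/6=-1693/428
seg 1: a=-1, c=M1/2=1227/428, d=(M2−M1)/(6·3)=-929/1284, b=Δ1−h1·(2M1+M2)/6=-233/214
seg 2: a=2, c=M2/2=-390/107, d=(M3−M2)/(6·1)=885/428, b=Δ2−h2·(2M2+M3)/6=-1465/428
seg 3: a=-3, c=M3/2=1095/428, d=(M4−M3)/(6·2)=-23/856, b=Δ3−h3·(2M3+M4)/6=-965/214
seg 4: a=-2, c=M4/2=513/214, d=(M5−M4)/(6·1)=-171/214, b=Δ4−h4·(2M4+M5)/6=578/107
t_q=15/2 → seg 4, τ=1/2; S=-2+578/107·τ+513/214·τ²+-171/214·τ³=2055/1712

  seg 0: a=2 b=-1693/428 c=0 d=409/428
  seg 1: a=-1 b=-233/214 c=1227/428 d=-929/1284
  seg 2: a=2 b=-1465/428 c=-390/107 d=885/428
  seg 3: a=-3 b=-965/214 c=1095/428 d=-23/856
  seg 4: a=-2 b=578/107 c=513/214 d=-171/214
S(15/2) = 2055/1712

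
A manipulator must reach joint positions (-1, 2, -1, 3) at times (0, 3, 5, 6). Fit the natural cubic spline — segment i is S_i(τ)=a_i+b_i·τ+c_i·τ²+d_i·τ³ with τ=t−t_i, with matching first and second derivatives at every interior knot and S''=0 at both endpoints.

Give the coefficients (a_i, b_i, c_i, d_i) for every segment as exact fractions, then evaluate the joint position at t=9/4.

  seg 0: a=-1 b=67/28 c=0 d=-13/84
  seg 1: a=2 b=-25/14 c=-39/28 d=43/56
  seg 2: a=-1 b=13/7 c=45/14 d=-15/14
S(9/4) = 671/256

Δ: Δ0=1, Δ1=-3/2, Δ2=4
row 1: diag=10, rhs=-15; c'=1/5, d'=-3/2
row 2: denom=6−2·1/5=28/5; d'=(33−2·-3/2)/(28/5)=45/7
back: M2=45/7
back: M1=-3/2−1/5·45/7=-39/14
M: M0=0, M1=-39/14, M2=45/7, M3=0
seg 0: a=-1, c=M0/2=0, d=(M1−M0)/(6·3)=-13/84, b=Δ0−h0·(2M0+M1)/6=67/28
seg 1: a=2, c=M1/2=-39/28, d=(M2−M1)/(6·2)=43/56, b=Δ1−h1·(2M1+M2)/6=-25/14
seg 2: a=-1, c=M2/2=45/14, d=(M3−M2)/(6·1)=-15/14, b=Δ2−h2·(2M2+M3)/6=13/7
t_q=9/4 → seg 0, τ=9/4; S=-1+67/28·τ+0·τ²+-13/84·τ³=671/256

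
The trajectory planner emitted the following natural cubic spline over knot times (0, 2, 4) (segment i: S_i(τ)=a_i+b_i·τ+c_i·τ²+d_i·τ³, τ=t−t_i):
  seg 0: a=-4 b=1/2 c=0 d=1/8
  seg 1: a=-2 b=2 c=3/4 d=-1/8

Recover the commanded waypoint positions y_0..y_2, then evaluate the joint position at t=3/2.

y_0 = S_0(0) = a_0 = -4
y_1 = S_1(0) = a_1 = -2
y_2 = S_1(2) = 4
t_q=3/2 is in segment 0 (τ=3/2); S_0(τ)=-181/64

y_0=-4 y_1=-2 y_2=4
S(3/2) = -181/64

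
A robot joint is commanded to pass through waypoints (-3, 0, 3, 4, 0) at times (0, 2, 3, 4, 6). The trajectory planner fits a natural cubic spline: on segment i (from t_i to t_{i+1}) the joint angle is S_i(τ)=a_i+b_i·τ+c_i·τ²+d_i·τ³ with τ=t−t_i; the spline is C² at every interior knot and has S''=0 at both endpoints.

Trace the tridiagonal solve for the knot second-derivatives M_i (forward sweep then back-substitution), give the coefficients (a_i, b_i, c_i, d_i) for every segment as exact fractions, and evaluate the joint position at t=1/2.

Δ: Δ0=3/2, Δ1=3, Δ2=1, Δ3=-2
row 1: diag=6, rhs=9; c'=1/6, d'=3/2
row 2: denom=4−1·1/6=23/6; d'=(-12−1·3/2)/(23/6)=-81/23
row 3: denom=6−1·6/23=132/23; d'=(-18−1·-81/23)/(132/23)=-111/44
back: M3=-111/44
back: M2=-81/23−6/23·-111/44=-63/22
back: M1=3/2−1/6·-63/22=87/44
M: M0=0, M1=87/44, M2=-63/22, M3=-111/44, M4=0
seg 0: a=-3, c=M0/2=0, d=(M1−M0)/(6·2)=29/176, b=Δ0−h0·(2M0+M1)/6=37/44
seg 1: a=0, c=M1/2=87/88, d=(M2−M1)/(6·1)=-71/88, b=Δ1−h1·(2M1+M2)/6=31/11
seg 2: a=3, c=M2/2=-63/44, d=(M3−M2)/(6·1)=5/88, b=Δ2−h2·(2M2+M3)/6=19/8
seg 3: a=4, c=M3/2=-111/88, d=(M4−M3)/(6·2)=37/176, b=Δ3−h3·(2M3+M4)/6=-7/22
t_q=1/2 → seg 0, τ=1/2; S=-3+37/44·τ+0·τ²+29/176·τ³=-3603/1408

  seg 0: a=-3 b=37/44 c=0 d=29/176
  seg 1: a=0 b=31/11 c=87/88 d=-71/88
  seg 2: a=3 b=19/8 c=-63/44 d=5/88
  seg 3: a=4 b=-7/22 c=-111/88 d=37/176
S(1/2) = -3603/1408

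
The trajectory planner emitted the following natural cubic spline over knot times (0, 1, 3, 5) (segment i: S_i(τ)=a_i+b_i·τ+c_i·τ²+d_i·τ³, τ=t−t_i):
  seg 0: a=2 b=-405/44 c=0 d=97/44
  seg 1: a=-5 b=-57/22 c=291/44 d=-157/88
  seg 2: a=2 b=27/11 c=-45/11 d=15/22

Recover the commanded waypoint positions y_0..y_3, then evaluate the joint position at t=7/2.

y_0 = S_0(0) = a_0 = 2
y_1 = S_1(0) = a_1 = -5
y_2 = S_2(0) = a_2 = 2
y_3 = S_2(2) = -4
t_q=7/2 is in segment 2 (τ=1/2); S_2(τ)=403/176

y_0=2 y_1=-5 y_2=2 y_3=-4
S(7/2) = 403/176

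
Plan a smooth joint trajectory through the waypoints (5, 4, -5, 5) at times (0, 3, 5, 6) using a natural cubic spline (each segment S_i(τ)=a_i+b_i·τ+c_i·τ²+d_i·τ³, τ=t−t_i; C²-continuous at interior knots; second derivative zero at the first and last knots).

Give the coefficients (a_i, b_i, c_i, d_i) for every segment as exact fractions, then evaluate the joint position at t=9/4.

Δ: Δ0=-1/3, Δ1=-9/2, Δ2=10
row 1: diag=10, rhs=-25; c'=1/5, d'=-5/2
row 2: denom=6−2·1/5=28/5; d'=(87−2·-5/2)/(28/5)=115/7
back: M2=115/7
back: M1=-5/2−1/5·115/7=-81/14
M: M0=0, M1=-81/14, M2=115/7, M3=0
seg 0: a=5, c=M0/2=0, d=(M1−M0)/(6·3)=-9/28, b=Δ0−h0·(2M0+M1)/6=215/84
seg 1: a=4, c=M1/2=-81/28, d=(M2−M1)/(6·2)=311/168, b=Δ1−h1·(2M1+M2)/6=-257/42
seg 2: a=-5, c=M2/2=115/14, d=(M3−M2)/(6·1)=-115/42, b=Δ2−h2·(2M2+M3)/6=95/21
t_q=9/4 → seg 0, τ=9/4; S=5+215/84·τ+0·τ²+-9/28·τ³=1817/256

  seg 0: a=5 b=215/84 c=0 d=-9/28
  seg 1: a=4 b=-257/42 c=-81/28 d=311/168
  seg 2: a=-5 b=95/21 c=115/14 d=-115/42
S(9/4) = 1817/256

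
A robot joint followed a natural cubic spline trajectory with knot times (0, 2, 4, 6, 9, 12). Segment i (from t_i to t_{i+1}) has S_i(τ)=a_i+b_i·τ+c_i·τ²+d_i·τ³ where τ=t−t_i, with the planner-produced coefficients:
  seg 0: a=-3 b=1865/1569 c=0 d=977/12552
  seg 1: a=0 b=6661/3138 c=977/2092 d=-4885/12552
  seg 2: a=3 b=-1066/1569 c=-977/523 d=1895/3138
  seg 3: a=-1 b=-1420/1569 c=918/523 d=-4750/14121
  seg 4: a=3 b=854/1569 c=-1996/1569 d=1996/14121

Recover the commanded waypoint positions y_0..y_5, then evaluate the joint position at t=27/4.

y_0=-3 y_1=0 y_2=3 y_3=-1 y_4=3 y_5=-3
S(27/4) = -13947/16736

y_0 = S_0(0) = a_0 = -3
y_1 = S_1(0) = a_1 = 0
y_2 = S_2(0) = a_2 = 3
y_3 = S_3(0) = a_3 = -1
y_4 = S_4(0) = a_4 = 3
y_5 = S_4(3) = -3
t_q=27/4 is in segment 3 (τ=3/4); S_3(τ)=-13947/16736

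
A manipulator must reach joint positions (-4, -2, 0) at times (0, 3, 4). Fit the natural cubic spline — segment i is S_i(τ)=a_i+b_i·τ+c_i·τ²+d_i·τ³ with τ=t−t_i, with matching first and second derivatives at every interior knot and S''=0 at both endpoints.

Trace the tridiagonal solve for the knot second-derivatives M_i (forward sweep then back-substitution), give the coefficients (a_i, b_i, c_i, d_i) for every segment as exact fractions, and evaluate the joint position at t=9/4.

Δ: Δ0=2/3, Δ1=2
row 1: diag=8, rhs=8; c'=1/8, d'=1
back: M1=1
M: M0=0, M1=1, M2=0
seg 0: a=-4, c=M0/2=0, d=(M1−M0)/(6·3)=1/18, b=Δ0−h0·(2M0+M1)/6=1/6
seg 1: a=-2, c=M1/2=1/2, d=(M2−M1)/(6·1)=-1/6, b=Δ1−h1·(2M1+M2)/6=5/3
t_q=9/4 → seg 0, τ=9/4; S=-4+1/6·τ+0·τ²+1/18·τ³=-383/128

  seg 0: a=-4 b=1/6 c=0 d=1/18
  seg 1: a=-2 b=5/3 c=1/2 d=-1/6
S(9/4) = -383/128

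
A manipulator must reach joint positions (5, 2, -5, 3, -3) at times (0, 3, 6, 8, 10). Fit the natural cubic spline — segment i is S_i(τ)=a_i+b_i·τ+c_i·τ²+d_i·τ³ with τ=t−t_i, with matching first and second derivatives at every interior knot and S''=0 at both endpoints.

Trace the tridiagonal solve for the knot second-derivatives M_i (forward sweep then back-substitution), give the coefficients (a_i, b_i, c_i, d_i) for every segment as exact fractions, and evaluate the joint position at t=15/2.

Δ: Δ0=-1, Δ1=-7/3, Δ2=4, Δ3=-3
row 1: diag=12, rhs=-8; c'=1/4, d'=-2/3
row 2: denom=10−3·1/4=37/4; d'=(38−3·-2/3)/(37/4)=160/37
row 3: denom=8−2·8/37=280/37; d'=(-42−2·160/37)/(280/37)=-937/140
back: M3=-937/140
back: M2=160/37−8/37·-937/140=202/35
back: M1=-2/3−1/4·202/35=-443/210
M: M0=0, M1=-443/210, M2=202/35, M3=-937/140, M4=0
seg 0: a=5, c=M0/2=0, d=(M1−M0)/(6·3)=-443/3780, b=Δ0−h0·(2M0+M1)/6=23/420
seg 1: a=2, c=M1/2=-443/420, d=(M2−M1)/(6·3)=331/756, b=Δ1−h1·(2M1+M2)/6=-653/210
seg 2: a=-5, c=M2/2=101/35, d=(M3−M2)/(6·2)=-349/336, b=Δ2−h2·(2M2+M3)/6=143/60
seg 3: a=3, c=M3/2=-937/280, d=(M4−M3)/(6·2)=937/1680, b=Δ3−h3·(2M3+M4)/6=307/210
t_q=15/2 → seg 2, τ=3/2; S=-5+143/60·τ+101/35·τ²+-349/336·τ³=6999/4480

  seg 0: a=5 b=23/420 c=0 d=-443/3780
  seg 1: a=2 b=-653/210 c=-443/420 d=331/756
  seg 2: a=-5 b=143/60 c=101/35 d=-349/336
  seg 3: a=3 b=307/210 c=-937/280 d=937/1680
S(15/2) = 6999/4480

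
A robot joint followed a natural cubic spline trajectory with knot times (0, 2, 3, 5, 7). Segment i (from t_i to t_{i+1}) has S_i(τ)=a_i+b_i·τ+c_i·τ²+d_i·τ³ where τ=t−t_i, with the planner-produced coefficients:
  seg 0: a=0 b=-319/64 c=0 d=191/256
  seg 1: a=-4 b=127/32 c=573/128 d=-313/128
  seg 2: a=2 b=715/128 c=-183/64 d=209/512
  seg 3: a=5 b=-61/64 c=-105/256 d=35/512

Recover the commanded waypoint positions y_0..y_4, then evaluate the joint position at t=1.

y_0=0 y_1=-4 y_2=2 y_3=5 y_4=2
S(1) = -1085/256

y_0 = S_0(0) = a_0 = 0
y_1 = S_1(0) = a_1 = -4
y_2 = S_2(0) = a_2 = 2
y_3 = S_3(0) = a_3 = 5
y_4 = S_3(2) = 2
t_q=1 is in segment 0 (τ=1); S_0(τ)=-1085/256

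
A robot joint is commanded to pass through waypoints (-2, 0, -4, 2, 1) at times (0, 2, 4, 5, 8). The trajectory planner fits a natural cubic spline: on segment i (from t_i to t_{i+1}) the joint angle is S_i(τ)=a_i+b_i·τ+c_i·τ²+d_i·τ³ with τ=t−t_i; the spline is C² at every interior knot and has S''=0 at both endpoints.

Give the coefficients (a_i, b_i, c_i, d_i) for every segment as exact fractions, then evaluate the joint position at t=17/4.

Δ: Δ0=1, Δ1=-2, Δ2=6, Δ3=-1/3
row 1: diag=8, rhs=-18; c'=1/4, d'=-9/4
row 2: denom=6−2·1/4=11/2; d'=(48−2·-9/4)/(11/2)=105/11
row 3: denom=8−1·2/11=86/11; d'=(-38−1·105/11)/(86/11)=-523/86
back: M3=-523/86
back: M2=105/11−2/11·-523/86=458/43
back: M1=-9/4−1/4·458/43=-845/172
M: M0=0, M1=-845/172, M2=458/43, M3=-523/86, M4=0
seg 0: a=-2, c=M0/2=0, d=(M1−M0)/(6·2)=-845/2064, b=Δ0−h0·(2M0+M1)/6=1361/516
seg 1: a=0, c=M1/2=-845/344, d=(M2−M1)/(6·2)=2677/2064, b=Δ1−h1·(2M1+M2)/6=-587/258
seg 2: a=-4, c=M2/2=229/43, d=(M3−M2)/(6·1)=-1439/516, b=Δ2−h2·(2M2+M3)/6=1787/516
seg 3: a=2, c=M3/2=-523/172, d=(M4−M3)/(6·3)=523/1548, b=Δ3−h3·(2M3+M4)/6=1483/258
t_q=17/4 → seg 2, τ=1/4; S=-4+1787/516·τ+229/43·τ²+-1439/516·τ³=-31317/11008

  seg 0: a=-2 b=1361/516 c=0 d=-845/2064
  seg 1: a=0 b=-587/258 c=-845/344 d=2677/2064
  seg 2: a=-4 b=1787/516 c=229/43 d=-1439/516
  seg 3: a=2 b=1483/258 c=-523/172 d=523/1548
S(17/4) = -31317/11008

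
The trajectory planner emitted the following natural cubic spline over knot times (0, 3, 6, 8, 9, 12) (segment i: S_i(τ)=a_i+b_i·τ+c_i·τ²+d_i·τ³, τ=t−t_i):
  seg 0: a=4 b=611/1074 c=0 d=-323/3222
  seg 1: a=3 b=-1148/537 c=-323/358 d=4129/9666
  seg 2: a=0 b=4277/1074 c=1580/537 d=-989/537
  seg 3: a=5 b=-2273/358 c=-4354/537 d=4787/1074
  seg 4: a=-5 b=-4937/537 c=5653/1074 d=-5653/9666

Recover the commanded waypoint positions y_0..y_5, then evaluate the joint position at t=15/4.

y_0=4 y_1=3 y_2=0 y_3=5 y_4=-5 y_5=-1
S(15/4) = 24501/22912

y_0 = S_0(0) = a_0 = 4
y_1 = S_1(0) = a_1 = 3
y_2 = S_2(0) = a_2 = 0
y_3 = S_3(0) = a_3 = 5
y_4 = S_4(0) = a_4 = -5
y_5 = S_4(3) = -1
t_q=15/4 is in segment 1 (τ=3/4); S_1(τ)=24501/22912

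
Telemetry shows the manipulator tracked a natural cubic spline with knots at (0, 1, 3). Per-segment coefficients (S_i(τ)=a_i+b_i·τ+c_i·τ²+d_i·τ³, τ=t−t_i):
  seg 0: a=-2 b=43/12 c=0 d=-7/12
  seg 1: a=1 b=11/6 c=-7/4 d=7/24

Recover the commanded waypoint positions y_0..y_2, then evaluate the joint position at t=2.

y_0 = S_0(0) = a_0 = -2
y_1 = S_1(0) = a_1 = 1
y_2 = S_1(2) = 0
t_q=2 is in segment 1 (τ=1); S_1(τ)=11/8

y_0=-2 y_1=1 y_2=0
S(2) = 11/8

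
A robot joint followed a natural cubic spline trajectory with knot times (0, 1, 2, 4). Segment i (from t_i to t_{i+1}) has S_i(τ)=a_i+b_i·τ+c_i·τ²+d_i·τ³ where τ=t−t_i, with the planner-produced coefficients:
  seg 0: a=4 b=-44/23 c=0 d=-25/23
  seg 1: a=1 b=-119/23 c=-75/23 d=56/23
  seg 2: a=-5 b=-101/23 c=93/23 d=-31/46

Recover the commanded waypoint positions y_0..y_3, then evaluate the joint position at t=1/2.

y_0 = S_0(0) = a_0 = 4
y_1 = S_1(0) = a_1 = 1
y_2 = S_2(0) = a_2 = -5
y_3 = S_2(2) = -3
t_q=1/2 is in segment 0 (τ=1/2); S_0(τ)=535/184

y_0=4 y_1=1 y_2=-5 y_3=-3
S(1/2) = 535/184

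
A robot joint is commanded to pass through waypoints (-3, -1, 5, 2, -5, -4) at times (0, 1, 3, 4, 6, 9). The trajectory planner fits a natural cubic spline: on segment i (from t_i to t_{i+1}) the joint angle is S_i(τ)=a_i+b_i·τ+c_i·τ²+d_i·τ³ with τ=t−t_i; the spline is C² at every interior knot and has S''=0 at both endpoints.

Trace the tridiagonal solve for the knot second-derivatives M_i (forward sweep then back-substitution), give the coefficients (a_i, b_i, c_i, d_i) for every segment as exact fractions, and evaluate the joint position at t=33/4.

Δ: Δ0=2, Δ1=3, Δ2=-3, Δ3=-7/2, Δ4=1/3
row 1: diag=6, rhs=6; c'=1/3, d'=1
row 2: denom=6−2·1/3=16/3; d'=(-36−2·1)/(16/3)=-57/8
row 3: denom=6−1·3/16=93/16; d'=(-3−1·-57/8)/(93/16)=22/31
row 4: denom=10−2·32/93=866/93; d'=(23−2·22/31)/(866/93)=2007/866
back: M4=2007/866
back: M3=22/31−32/93·2007/866=-38/433
back: M2=-57/8−3/16·-38/433=-3078/433
back: M1=1−1/3·-3078/433=1459/433
M: M0=0, M1=1459/433, M2=-3078/433, M3=-38/433, M4=2007/866, M5=0
seg 0: a=-3, c=M0/2=0, d=(M1−M0)/(6·1)=1459/2598, b=Δ0−h0·(2M0+M1)/6=3737/2598
seg 1: a=-1, c=M1/2=1459/866, d=(M2−M1)/(6·2)=-4537/5196, b=Δ1−h1·(2M1+M2)/6=4057/1299
seg 2: a=5, c=M2/2=-1539/433, d=(M3−M2)/(6·1)=1520/1299, b=Δ2−h2·(2M2+M3)/6=-800/1299
seg 3: a=2, c=M3/2=-19/433, d=(M4−M3)/(6·2)=2083/10392, b=Δ3−h3·(2M3+M4)/6=-5474/1299
seg 4: a=-5, c=M4/2=2007/1732, d=(M5−M4)/(6·3)=-223/1732, b=Δ4−h4·(2M4+M5)/6=-5155/2598
t_q=33/4 → seg 4, τ=9/4; S=-5+-5155/2598·τ+2007/1732·τ²+-223/1732·τ³=-561419/110848

  seg 0: a=-3 b=3737/2598 c=0 d=1459/2598
  seg 1: a=-1 b=4057/1299 c=1459/866 d=-4537/5196
  seg 2: a=5 b=-800/1299 c=-1539/433 d=1520/1299
  seg 3: a=2 b=-5474/1299 c=-19/433 d=2083/10392
  seg 4: a=-5 b=-5155/2598 c=2007/1732 d=-223/1732
S(33/4) = -561419/110848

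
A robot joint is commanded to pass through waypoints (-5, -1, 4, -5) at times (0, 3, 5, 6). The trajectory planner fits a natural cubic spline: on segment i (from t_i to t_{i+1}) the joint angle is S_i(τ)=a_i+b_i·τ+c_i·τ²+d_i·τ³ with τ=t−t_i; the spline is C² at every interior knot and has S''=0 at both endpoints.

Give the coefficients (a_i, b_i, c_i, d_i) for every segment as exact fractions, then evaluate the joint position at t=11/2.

  seg 0: a=-5 b=-23/84 c=0 d=5/28
  seg 1: a=-1 b=191/42 c=45/28 d=-221/168
  seg 2: a=4 b=-101/21 c=-44/7 d=44/21
S(11/2) = 2/7

Δ: Δ0=4/3, Δ1=5/2, Δ2=-9
row 1: diag=10, rhs=7; c'=1/5, d'=7/10
row 2: denom=6−2·1/5=28/5; d'=(-69−2·7/10)/(28/5)=-88/7
back: M2=-88/7
back: M1=7/10−1/5·-88/7=45/14
M: M0=0, M1=45/14, M2=-88/7, M3=0
seg 0: a=-5, c=M0/2=0, d=(M1−M0)/(6·3)=5/28, b=Δ0−h0·(2M0+M1)/6=-23/84
seg 1: a=-1, c=M1/2=45/28, d=(M2−M1)/(6·2)=-221/168, b=Δ1−h1·(2M1+M2)/6=191/42
seg 2: a=4, c=M2/2=-44/7, d=(M3−M2)/(6·1)=44/21, b=Δ2−h2·(2M2+M3)/6=-101/21
t_q=11/2 → seg 2, τ=1/2; S=4+-101/21·τ+-44/7·τ²+44/21·τ³=2/7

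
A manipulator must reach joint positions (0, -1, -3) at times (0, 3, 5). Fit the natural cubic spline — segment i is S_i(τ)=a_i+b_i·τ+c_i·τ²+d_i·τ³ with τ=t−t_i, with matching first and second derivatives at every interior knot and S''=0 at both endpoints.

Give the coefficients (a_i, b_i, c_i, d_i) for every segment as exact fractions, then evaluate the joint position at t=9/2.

Δ: Δ0=-1/3, Δ1=-1
row 1: diag=10, rhs=-4; c'=1/5, d'=-2/5
back: M1=-2/5
M: M0=0, M1=-2/5, M2=0
seg 0: a=0, c=M0/2=0, d=(M1−M0)/(6·3)=-1/45, b=Δ0−h0·(2M0+M1)/6=-2/15
seg 1: a=-1, c=M1/2=-1/5, d=(M2−M1)/(6·2)=1/30, b=Δ1−h1·(2M1+M2)/6=-11/15
t_q=9/2 → seg 1, τ=3/2; S=-1+-11/15·τ+-1/5·τ²+1/30·τ³=-39/16

  seg 0: a=0 b=-2/15 c=0 d=-1/45
  seg 1: a=-1 b=-11/15 c=-1/5 d=1/30
S(9/2) = -39/16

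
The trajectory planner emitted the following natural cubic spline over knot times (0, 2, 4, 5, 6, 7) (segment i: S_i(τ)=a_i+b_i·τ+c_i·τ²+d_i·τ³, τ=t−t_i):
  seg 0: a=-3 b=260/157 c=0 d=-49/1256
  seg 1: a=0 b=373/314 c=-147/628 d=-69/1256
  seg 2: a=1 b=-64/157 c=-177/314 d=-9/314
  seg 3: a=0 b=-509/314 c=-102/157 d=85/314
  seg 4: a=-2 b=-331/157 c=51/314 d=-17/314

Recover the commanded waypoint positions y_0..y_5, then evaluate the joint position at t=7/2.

y_0 = S_0(0) = a_0 = -3
y_1 = S_1(0) = a_1 = 0
y_2 = S_2(0) = a_2 = 1
y_3 = S_3(0) = a_3 = 0
y_4 = S_4(0) = a_4 = -2
y_5 = S_4(1) = -4
t_q=7/2 is in segment 1 (τ=3/2); S_1(τ)=10749/10048

y_0=-3 y_1=0 y_2=1 y_3=0 y_4=-2 y_5=-4
S(7/2) = 10749/10048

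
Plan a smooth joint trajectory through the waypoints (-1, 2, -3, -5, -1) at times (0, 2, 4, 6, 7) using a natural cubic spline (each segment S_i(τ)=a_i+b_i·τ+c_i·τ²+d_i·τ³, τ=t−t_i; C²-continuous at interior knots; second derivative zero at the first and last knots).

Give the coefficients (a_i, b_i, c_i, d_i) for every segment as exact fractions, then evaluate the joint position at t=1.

Δ: Δ0=3/2, Δ1=-5/2, Δ2=-1, Δ3=4
row 1: diag=8, rhs=-24; c'=1/4, d'=-3
row 2: denom=8−2·1/4=15/2; d'=(9−2·-3)/(15/2)=2
row 3: denom=6−2·4/15=82/15; d'=(30−2·2)/(82/15)=195/41
back: M3=195/41
back: M2=2−4/15·195/41=30/41
back: M1=-3−1/4·30/41=-261/82
M: M0=0, M1=-261/82, M2=30/41, M3=195/41, M4=0
seg 0: a=-1, c=M0/2=0, d=(M1−M0)/(6·2)=-87/328, b=Δ0−h0·(2M0+M1)/6=105/41
seg 1: a=2, c=M1/2=-261/164, d=(M2−M1)/(6·2)=107/328, b=Δ1−h1·(2M1+M2)/6=-51/82
seg 2: a=-3, c=M2/2=15/41, d=(M3−M2)/(6·2)=55/164, b=Δ2−h2·(2M2+M3)/6=-126/41
seg 3: a=-5, c=M3/2=195/82, d=(M4−M3)/(6·1)=-65/82, b=Δ3−h3·(2M3+M4)/6=99/41
t_q=1 → seg 0, τ=1; S=-1+105/41·τ+0·τ²+-87/328·τ³=425/328

  seg 0: a=-1 b=105/41 c=0 d=-87/328
  seg 1: a=2 b=-51/82 c=-261/164 d=107/328
  seg 2: a=-3 b=-126/41 c=15/41 d=55/164
  seg 3: a=-5 b=99/41 c=195/82 d=-65/82
S(1) = 425/328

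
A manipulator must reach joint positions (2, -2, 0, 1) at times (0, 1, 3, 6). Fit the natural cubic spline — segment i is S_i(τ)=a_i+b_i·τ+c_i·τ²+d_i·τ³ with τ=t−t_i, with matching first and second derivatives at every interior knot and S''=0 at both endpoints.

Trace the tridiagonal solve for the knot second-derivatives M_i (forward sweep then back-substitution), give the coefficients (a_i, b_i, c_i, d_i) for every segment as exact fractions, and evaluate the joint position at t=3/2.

Δ: Δ0=-4, Δ1=1, Δ2=1/3
row 1: diag=6, rhs=30; c'=1/3, d'=5
row 2: denom=10−2·1/3=28/3; d'=(-4−2·5)/(28/3)=-3/2
back: M2=-3/2
back: M1=5−1/3·-3/2=11/2
M: M0=0, M1=11/2, M2=-3/2, M3=0
seg 0: a=2, c=M0/2=0, d=(M1−M0)/(6·1)=11/12, b=Δ0−h0·(2M0+M1)/6=-59/12
seg 1: a=-2, c=M1/2=11/4, d=(M2−M1)/(6·2)=-7/12, b=Δ1−h1·(2M1+M2)/6=-13/6
seg 2: a=0, c=M2/2=-3/4, d=(M3−M2)/(6·3)=1/12, b=Δ2−h2·(2M2+M3)/6=11/6
t_q=3/2 → seg 1, τ=1/2; S=-2+-13/6·τ+11/4·τ²+-7/12·τ³=-79/32

  seg 0: a=2 b=-59/12 c=0 d=11/12
  seg 1: a=-2 b=-13/6 c=11/4 d=-7/12
  seg 2: a=0 b=11/6 c=-3/4 d=1/12
S(3/2) = -79/32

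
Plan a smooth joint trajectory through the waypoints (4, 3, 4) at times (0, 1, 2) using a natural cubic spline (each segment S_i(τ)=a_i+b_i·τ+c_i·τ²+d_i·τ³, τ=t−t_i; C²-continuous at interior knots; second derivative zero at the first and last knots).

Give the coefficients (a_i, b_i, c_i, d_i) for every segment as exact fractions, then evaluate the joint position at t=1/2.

Δ: Δ0=-1, Δ1=1
row 1: diag=4, rhs=12; c'=1/4, d'=3
back: M1=3
M: M0=0, M1=3, M2=0
seg 0: a=4, c=M0/2=0, d=(M1−M0)/(6·1)=1/2, b=Δ0−h0·(2M0+M1)/6=-3/2
seg 1: a=3, c=M1/2=3/2, d=(M2−M1)/(6·1)=-1/2, b=Δ1−h1·(2M1+M2)/6=0
t_q=1/2 → seg 0, τ=1/2; S=4+-3/2·τ+0·τ²+1/2·τ³=53/16

  seg 0: a=4 b=-3/2 c=0 d=1/2
  seg 1: a=3 b=0 c=3/2 d=-1/2
S(1/2) = 53/16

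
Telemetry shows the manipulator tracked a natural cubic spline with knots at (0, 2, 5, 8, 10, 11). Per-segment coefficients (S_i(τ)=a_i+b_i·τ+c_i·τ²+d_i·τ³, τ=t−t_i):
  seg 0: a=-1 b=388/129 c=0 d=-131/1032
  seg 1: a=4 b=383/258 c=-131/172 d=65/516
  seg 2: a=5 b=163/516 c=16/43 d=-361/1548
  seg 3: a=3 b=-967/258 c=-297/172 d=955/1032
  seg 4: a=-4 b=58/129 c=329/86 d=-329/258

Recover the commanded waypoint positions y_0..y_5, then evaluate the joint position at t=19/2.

y_0 = S_0(0) = a_0 = -1
y_1 = S_1(0) = a_1 = 4
y_2 = S_2(0) = a_2 = 5
y_3 = S_3(0) = a_3 = 3
y_4 = S_4(0) = a_4 = -4
y_5 = S_4(1) = -1
t_q=19/2 is in segment 3 (τ=3/2); S_3(τ)=-9313/2752

y_0=-1 y_1=4 y_2=5 y_3=3 y_4=-4 y_5=-1
S(19/2) = -9313/2752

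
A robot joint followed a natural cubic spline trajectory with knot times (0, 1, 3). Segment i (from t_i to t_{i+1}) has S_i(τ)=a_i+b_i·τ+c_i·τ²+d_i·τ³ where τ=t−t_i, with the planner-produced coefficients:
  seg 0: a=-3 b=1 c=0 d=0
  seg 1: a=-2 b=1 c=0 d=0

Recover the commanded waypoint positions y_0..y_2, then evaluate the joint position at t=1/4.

y_0=-3 y_1=-2 y_2=0
S(1/4) = -11/4

y_0 = S_0(0) = a_0 = -3
y_1 = S_1(0) = a_1 = -2
y_2 = S_1(2) = 0
t_q=1/4 is in segment 0 (τ=1/4); S_0(τ)=-11/4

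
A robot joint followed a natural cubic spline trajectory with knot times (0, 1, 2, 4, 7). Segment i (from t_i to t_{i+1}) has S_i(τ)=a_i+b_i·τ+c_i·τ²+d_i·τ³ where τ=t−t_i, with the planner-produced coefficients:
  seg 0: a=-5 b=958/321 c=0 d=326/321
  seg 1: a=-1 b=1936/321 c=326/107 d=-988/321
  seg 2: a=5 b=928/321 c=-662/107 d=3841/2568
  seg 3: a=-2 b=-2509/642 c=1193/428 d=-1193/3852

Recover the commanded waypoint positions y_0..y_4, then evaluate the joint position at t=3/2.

y_0=-5 y_1=-1 y_2=5 y_3=-2 y_4=3
S(3/2) = 256/107

y_0 = S_0(0) = a_0 = -5
y_1 = S_1(0) = a_1 = -1
y_2 = S_2(0) = a_2 = 5
y_3 = S_3(0) = a_3 = -2
y_4 = S_3(3) = 3
t_q=3/2 is in segment 1 (τ=1/2); S_1(τ)=256/107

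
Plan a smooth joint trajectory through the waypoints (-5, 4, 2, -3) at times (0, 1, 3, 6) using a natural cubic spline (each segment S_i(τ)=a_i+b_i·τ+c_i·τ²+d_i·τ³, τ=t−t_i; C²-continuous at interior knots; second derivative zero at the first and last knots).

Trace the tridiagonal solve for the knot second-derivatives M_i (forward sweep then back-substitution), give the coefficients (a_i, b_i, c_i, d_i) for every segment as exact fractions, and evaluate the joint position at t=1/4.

  seg 0: a=-5 b=226/21 c=0 d=-37/21
  seg 1: a=4 b=115/21 c=-37/7 d=43/42
  seg 2: a=2 b=-71/21 c=6/7 d=-2/21
S(1/4) = -1047/448

Δ: Δ0=9, Δ1=-1, Δ2=-5/3
row 1: diag=6, rhs=-60; c'=1/3, d'=-10
row 2: denom=10−2·1/3=28/3; d'=(-4−2·-10)/(28/3)=12/7
back: M2=12/7
back: M1=-10−1/3·12/7=-74/7
M: M0=0, M1=-74/7, M2=12/7, M3=0
seg 0: a=-5, c=M0/2=0, d=(M1−M0)/(6·1)=-37/21, b=Δ0−h0·(2M0+M1)/6=226/21
seg 1: a=4, c=M1/2=-37/7, d=(M2−M1)/(6·2)=43/42, b=Δ1−h1·(2M1+M2)/6=115/21
seg 2: a=2, c=M2/2=6/7, d=(M3−M2)/(6·3)=-2/21, b=Δ2−h2·(2M2+M3)/6=-71/21
t_q=1/4 → seg 0, τ=1/4; S=-5+226/21·τ+0·τ²+-37/21·τ³=-1047/448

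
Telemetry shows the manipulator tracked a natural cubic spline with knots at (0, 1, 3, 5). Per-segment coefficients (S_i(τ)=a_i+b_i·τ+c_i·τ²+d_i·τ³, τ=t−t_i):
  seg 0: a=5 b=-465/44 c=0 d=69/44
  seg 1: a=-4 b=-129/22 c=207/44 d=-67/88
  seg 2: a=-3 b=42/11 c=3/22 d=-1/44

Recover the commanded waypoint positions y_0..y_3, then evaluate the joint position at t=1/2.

y_0=5 y_1=-4 y_2=-3 y_3=5
S(1/2) = -31/352

y_0 = S_0(0) = a_0 = 5
y_1 = S_1(0) = a_1 = -4
y_2 = S_2(0) = a_2 = -3
y_3 = S_2(2) = 5
t_q=1/2 is in segment 0 (τ=1/2); S_0(τ)=-31/352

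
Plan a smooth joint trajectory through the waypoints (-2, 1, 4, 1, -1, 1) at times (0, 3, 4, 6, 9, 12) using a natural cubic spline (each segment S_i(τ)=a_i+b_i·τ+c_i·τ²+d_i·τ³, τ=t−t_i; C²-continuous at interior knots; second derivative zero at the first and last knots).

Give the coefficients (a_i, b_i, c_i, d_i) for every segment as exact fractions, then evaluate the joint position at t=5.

Δ: Δ0=1, Δ1=3, Δ2=-3/2, Δ3=-2/3, Δ4=2/3
row 1: diag=8, rhs=12; c'=1/8, d'=3/2
row 2: denom=6−1·1/8=47/8; d'=(-27−1·3/2)/(47/8)=-228/47
row 3: denom=10−2·16/47=438/47; d'=(5−2·-228/47)/(438/47)=691/438
row 4: denom=12−3·47/146=1611/146; d'=(8−3·691/438)/(1611/146)=53/179
back: M4=53/179
back: M3=691/438−47/146·53/179=796/537
back: M2=-228/47−16/47·796/537=-2876/537
back: M1=3/2−1/8·-2876/537=1165/537
M: M0=0, M1=1165/537, M2=-2876/537, M3=796/537, M4=53/179, M5=0
seg 0: a=-2, c=M0/2=0, d=(M1−M0)/(6·3)=1165/9666, b=Δ0−h0·(2M0+M1)/6=-91/1074
seg 1: a=1, c=M1/2=1165/1074, d=(M2−M1)/(6·1)=-449/358, b=Δ1−h1·(2M1+M2)/6=1702/537
seg 2: a=4, c=M2/2=-1438/537, d=(M3−M2)/(6·2)=102/179, b=Δ2−h2·(2M2+M3)/6=1693/1074
seg 3: a=1, c=M3/2=398/537, d=(M4−M3)/(6·3)=-637/9666, b=Δ3−h3·(2M3+M4)/6=-2467/1074
seg 4: a=-1, c=M4/2=53/358, d=(M5−M4)/(6·3)=-53/3222, b=Δ4−h4·(2M4+M5)/6=199/537
t_q=5 → seg 2, τ=1; S=4+1693/1074·τ+-1438/537·τ²+102/179·τ³=3725/1074

  seg 0: a=-2 b=-91/1074 c=0 d=1165/9666
  seg 1: a=1 b=1702/537 c=1165/1074 d=-449/358
  seg 2: a=4 b=1693/1074 c=-1438/537 d=102/179
  seg 3: a=1 b=-2467/1074 c=398/537 d=-637/9666
  seg 4: a=-1 b=199/537 c=53/358 d=-53/3222
S(5) = 3725/1074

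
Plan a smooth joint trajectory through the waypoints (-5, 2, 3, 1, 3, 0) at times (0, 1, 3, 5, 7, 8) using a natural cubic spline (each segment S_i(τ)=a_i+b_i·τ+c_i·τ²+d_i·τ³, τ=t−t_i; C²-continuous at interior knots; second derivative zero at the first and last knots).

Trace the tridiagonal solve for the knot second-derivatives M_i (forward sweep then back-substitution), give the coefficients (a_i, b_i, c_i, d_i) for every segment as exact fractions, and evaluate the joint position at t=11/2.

Δ: Δ0=7, Δ1=1/2, Δ2=-1, Δ3=1, Δ4=-3
row 1: diag=6, rhs=-39; c'=1/3, d'=-13/2
row 2: denom=8−2·1/3=22/3; d'=(-9−2·-13/2)/(22/3)=6/11
row 3: denom=8−2·3/11=82/11; d'=(12−2·6/11)/(82/11)=60/41
row 4: denom=6−2·11/41=224/41; d'=(-24−2·60/41)/(224/41)=-69/14
back: M4=-69/14
back: M3=60/41−11/41·-69/14=39/14
back: M2=6/11−3/11·39/14=-3/14
back: M1=-13/2−1/3·-3/14=-45/7
M: M0=0, M1=-45/7, M2=-3/14, M3=39/14, M4=-69/14, M5=0
seg 0: a=-5, c=M0/2=0, d=(M1−M0)/(6·1)=-15/14, b=Δ0−h0·(2M0+M1)/6=113/14
seg 1: a=2, c=M1/2=-45/14, d=(M2−M1)/(6·2)=29/56, b=Δ1−h1·(2M1+M2)/6=34/7
seg 2: a=3, c=M2/2=-3/28, d=(M3−M2)/(6·2)=1/4, b=Δ2−h2·(2M2+M3)/6=-25/14
seg 3: a=1, c=M3/2=39/28, d=(M4−M3)/(6·2)=-9/14, b=Δ3−h3·(2M3+M4)/6=11/14
seg 4: a=3, c=M4/2=-69/28, d=(M5−M4)/(6·1)=23/28, b=Δ4−h4·(2M4+M5)/6=-19/14
t_q=11/2 → seg 3, τ=1/2; S=1+11/14·τ+39/28·τ²+-9/14·τ³=93/56

  seg 0: a=-5 b=113/14 c=0 d=-15/14
  seg 1: a=2 b=34/7 c=-45/14 d=29/56
  seg 2: a=3 b=-25/14 c=-3/28 d=1/4
  seg 3: a=1 b=11/14 c=39/28 d=-9/14
  seg 4: a=3 b=-19/14 c=-69/28 d=23/28
S(11/2) = 93/56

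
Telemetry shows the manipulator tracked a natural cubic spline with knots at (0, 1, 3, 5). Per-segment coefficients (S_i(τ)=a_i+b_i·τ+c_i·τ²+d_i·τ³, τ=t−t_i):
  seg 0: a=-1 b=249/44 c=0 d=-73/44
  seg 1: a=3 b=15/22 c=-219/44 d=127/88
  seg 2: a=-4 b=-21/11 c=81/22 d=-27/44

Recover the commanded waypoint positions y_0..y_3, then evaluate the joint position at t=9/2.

y_0=-1 y_1=3 y_2=-4 y_3=2
S(9/2) = -229/352

y_0 = S_0(0) = a_0 = -1
y_1 = S_1(0) = a_1 = 3
y_2 = S_2(0) = a_2 = -4
y_3 = S_2(2) = 2
t_q=9/2 is in segment 2 (τ=3/2); S_2(τ)=-229/352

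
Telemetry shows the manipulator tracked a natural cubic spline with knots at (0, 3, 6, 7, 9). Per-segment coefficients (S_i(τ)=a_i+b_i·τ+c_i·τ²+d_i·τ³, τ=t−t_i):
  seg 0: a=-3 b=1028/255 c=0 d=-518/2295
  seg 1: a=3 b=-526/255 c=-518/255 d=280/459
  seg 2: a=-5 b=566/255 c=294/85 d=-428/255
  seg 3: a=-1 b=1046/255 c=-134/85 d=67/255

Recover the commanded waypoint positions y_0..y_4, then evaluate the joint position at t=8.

y_0 = S_0(0) = a_0 = -3
y_1 = S_1(0) = a_1 = 3
y_2 = S_2(0) = a_2 = -5
y_3 = S_3(0) = a_3 = -1
y_4 = S_3(2) = 3
t_q=8 is in segment 3 (τ=1); S_3(τ)=152/85

y_0=-3 y_1=3 y_2=-5 y_3=-1 y_4=3
S(8) = 152/85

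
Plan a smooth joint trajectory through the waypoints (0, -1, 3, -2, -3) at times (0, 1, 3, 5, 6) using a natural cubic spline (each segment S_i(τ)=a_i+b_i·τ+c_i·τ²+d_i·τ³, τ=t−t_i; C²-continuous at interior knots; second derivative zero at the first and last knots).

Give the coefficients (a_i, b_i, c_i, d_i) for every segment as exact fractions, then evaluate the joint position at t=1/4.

Δ: Δ0=-1, Δ1=2, Δ2=-5/2, Δ3=-1
row 1: diag=6, rhs=18; c'=1/3, d'=3
row 2: denom=8−2·1/3=22/3; d'=(-27−2·3)/(22/3)=-9/2
row 3: denom=6−2·3/11=60/11; d'=(9−2·-9/2)/(60/11)=33/10
back: M3=33/10
back: M2=-9/2−3/11·33/10=-27/5
back: M1=3−1/3·-27/5=24/5
M: M0=0, M1=24/5, M2=-27/5, M3=33/10, M4=0
seg 0: a=0, c=M0/2=0, d=(M1−M0)/(6·1)=4/5, b=Δ0−h0·(2M0+M1)/6=-9/5
seg 1: a=-1, c=M1/2=12/5, d=(M2−M1)/(6·2)=-17/20, b=Δ1−h1·(2M1+M2)/6=3/5
seg 2: a=3, c=M2/2=-27/10, d=(M3−M2)/(6·2)=29/40, b=Δ2−h2·(2M2+M3)/6=0
seg 3: a=-2, c=M3/2=33/20, d=(M4−M3)/(6·1)=-11/20, b=Δ3−h3·(2M3+M4)/6=-21/10
t_q=1/4 → seg 0, τ=1/4; S=0+-9/5·τ+0·τ²+4/5·τ³=-7/16

  seg 0: a=0 b=-9/5 c=0 d=4/5
  seg 1: a=-1 b=3/5 c=12/5 d=-17/20
  seg 2: a=3 b=0 c=-27/10 d=29/40
  seg 3: a=-2 b=-21/10 c=33/20 d=-11/20
S(1/4) = -7/16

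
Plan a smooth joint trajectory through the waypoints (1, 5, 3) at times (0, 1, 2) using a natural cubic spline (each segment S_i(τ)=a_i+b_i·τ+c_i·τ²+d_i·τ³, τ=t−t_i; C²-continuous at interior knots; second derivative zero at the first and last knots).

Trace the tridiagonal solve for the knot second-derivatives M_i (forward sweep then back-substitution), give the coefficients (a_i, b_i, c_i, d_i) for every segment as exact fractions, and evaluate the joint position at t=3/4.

Δ: Δ0=4, Δ1=-2
row 1: diag=4, rhs=-36; c'=1/4, d'=-9
back: M1=-9
M: M0=0, M1=-9, M2=0
seg 0: a=1, c=M0/2=0, d=(M1−M0)/(6·1)=-3/2, b=Δ0−h0·(2M0+M1)/6=11/2
seg 1: a=5, c=M1/2=-9/2, d=(M2−M1)/(6·1)=3/2, b=Δ1−h1·(2M1+M2)/6=1
t_q=3/4 → seg 0, τ=3/4; S=1+11/2·τ+0·τ²+-3/2·τ³=575/128

  seg 0: a=1 b=11/2 c=0 d=-3/2
  seg 1: a=5 b=1 c=-9/2 d=3/2
S(3/4) = 575/128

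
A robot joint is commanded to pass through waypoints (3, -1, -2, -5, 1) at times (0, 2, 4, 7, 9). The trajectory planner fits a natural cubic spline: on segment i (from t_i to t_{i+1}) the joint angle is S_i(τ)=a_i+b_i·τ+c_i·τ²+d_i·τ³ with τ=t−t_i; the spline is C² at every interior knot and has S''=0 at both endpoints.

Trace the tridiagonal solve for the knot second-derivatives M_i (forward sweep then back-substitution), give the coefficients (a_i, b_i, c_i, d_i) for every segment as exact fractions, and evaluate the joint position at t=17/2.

  seg 0: a=3 b=-1717/688 c=0 d=341/2752
  seg 1: a=-1 b=-347/344 c=1023/1376 d=-673/2752
  seg 2: a=-2 b=-667/688 c=-249/344 d=491/2064
  seg 3: a=-5 b=191/172 c=975/688 d=-325/1376
S(17/2) = -10379/11008

Δ: Δ0=-2, Δ1=-1/2, Δ2=-1, Δ3=3
row 1: diag=8, rhs=9; c'=1/4, d'=9/8
row 2: denom=10−2·1/4=19/2; d'=(-3−2·9/8)/(19/2)=-21/38
row 3: denom=10−3·6/19=172/19; d'=(24−3·-21/38)/(172/19)=975/344
back: M3=975/344
back: M2=-21/38−6/19·975/344=-249/172
back: M1=9/8−1/4·-249/172=1023/688
M: M0=0, M1=1023/688, M2=-249/172, M3=975/344, M4=0
seg 0: a=3, c=M0/2=0, d=(M1−M0)/(6·2)=341/2752, b=Δ0−h0·(2M0+M1)/6=-1717/688
seg 1: a=-1, c=M1/2=1023/1376, d=(M2−M1)/(6·2)=-673/2752, b=Δ1−h1·(2M1+M2)/6=-347/344
seg 2: a=-2, c=M2/2=-249/344, d=(M3−M2)/(6·3)=491/2064, b=Δ2−h2·(2M2+M3)/6=-667/688
seg 3: a=-5, c=M3/2=975/688, d=(M4−M3)/(6·2)=-325/1376, b=Δ3−h3·(2M3+M4)/6=191/172
t_q=17/2 → seg 3, τ=3/2; S=-5+191/172·τ+975/688·τ²+-325/1376·τ³=-10379/11008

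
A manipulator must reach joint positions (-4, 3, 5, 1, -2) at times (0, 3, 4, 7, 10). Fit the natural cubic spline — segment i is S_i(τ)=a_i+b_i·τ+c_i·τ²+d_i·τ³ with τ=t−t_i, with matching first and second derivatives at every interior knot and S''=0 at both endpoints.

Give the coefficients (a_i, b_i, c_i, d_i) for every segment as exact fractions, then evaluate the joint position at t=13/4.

Δ: Δ0=7/3, Δ1=2, Δ2=-4/3, Δ3=-1
row 1: diag=8, rhs=-2; c'=1/8, d'=-1/4
row 2: denom=8−1·1/8=63/8; d'=(-20−1·-1/4)/(63/8)=-158/63
row 3: denom=12−3·8/21=76/7; d'=(2−3·-158/63)/(76/7)=50/57
back: M3=50/57
back: M2=-158/63−8/21·50/57=-54/19
back: M1=-1/4−1/8·-54/19=2/19
M: M0=0, M1=2/19, M2=-54/19, M3=50/57, M4=0
seg 0: a=-4, c=M0/2=0, d=(M1−M0)/(6·3)=1/171, b=Δ0−h0·(2M0+M1)/6=130/57
seg 1: a=3, c=M1/2=1/19, d=(M2−M1)/(6·1)=-28/57, b=Δ1−h1·(2M1+M2)/6=139/57
seg 2: a=5, c=M2/2=-27/19, d=(M3−M2)/(6·3)=106/513, b=Δ2−h2·(2M2+M3)/6=61/57
seg 3: a=1, c=M3/2=25/57, d=(M4−M3)/(6·3)=-25/513, b=Δ3−h3·(2M3+M4)/6=-107/57
t_q=13/4 → seg 1, τ=1/4; S=3+139/57·τ+1/19·τ²+-28/57·τ³=137/38

  seg 0: a=-4 b=130/57 c=0 d=1/171
  seg 1: a=3 b=139/57 c=1/19 d=-28/57
  seg 2: a=5 b=61/57 c=-27/19 d=106/513
  seg 3: a=1 b=-107/57 c=25/57 d=-25/513
S(13/4) = 137/38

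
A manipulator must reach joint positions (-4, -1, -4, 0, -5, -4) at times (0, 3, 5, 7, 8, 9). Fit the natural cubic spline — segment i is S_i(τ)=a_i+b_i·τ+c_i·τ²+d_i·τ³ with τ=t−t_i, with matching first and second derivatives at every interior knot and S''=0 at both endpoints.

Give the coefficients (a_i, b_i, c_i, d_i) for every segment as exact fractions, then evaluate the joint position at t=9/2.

Δ: Δ0=1, Δ1=-3/2, Δ2=2, Δ3=-5, Δ4=1
row 1: diag=10, rhs=-15; c'=1/5, d'=-3/2
row 2: denom=8−2·1/5=38/5; d'=(21−2·-3/2)/(38/5)=60/19
row 3: denom=6−2·5/19=104/19; d'=(-42−2·60/19)/(104/19)=-459/52
row 4: denom=4−1·19/104=397/104; d'=(36−1·-459/52)/(397/104)=4662/397
back: M4=4662/397
back: M3=-459/52−19/104·4662/397=-4356/397
back: M2=60/19−5/19·-4356/397=2400/397
back: M1=-3/2−1/5·2400/397=-2151/794
M: M0=0, M1=-2151/794, M2=2400/397, M3=-4356/397, M4=4662/397, M5=0
seg 0: a=-4, c=M0/2=0, d=(M1−M0)/(6·3)=-239/1588, b=Δ0−h0·(2M0+M1)/6=3739/1588
seg 1: a=-1, c=M1/2=-2151/1588, d=(M2−M1)/(6·2)=2317/3176, b=Δ1−h1·(2M1+M2)/6=-1357/794
seg 2: a=-4, c=M2/2=1200/397, d=(M3−M2)/(6·2)=-563/397, b=Δ2−h2·(2M2+M3)/6=646/397
seg 3: a=0, c=M3/2=-2178/397, d=(M4−M3)/(6·1)=1503/397, b=Δ3−h3·(2M3+M4)/6=-1310/397
seg 4: a=-5, c=M4/2=2331/397, d=(M5−M4)/(6·1)=-777/397, b=Δ4−h4·(2M4+M5)/6=-1157/397
t_q=9/2 → seg 1, τ=3/2; S=-1+-1357/794·τ+-2151/1588·τ²+2317/3176·τ³=-105421/25408

  seg 0: a=-4 b=3739/1588 c=0 d=-239/1588
  seg 1: a=-1 b=-1357/794 c=-2151/1588 d=2317/3176
  seg 2: a=-4 b=646/397 c=1200/397 d=-563/397
  seg 3: a=0 b=-1310/397 c=-2178/397 d=1503/397
  seg 4: a=-5 b=-1157/397 c=2331/397 d=-777/397
S(9/2) = -105421/25408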